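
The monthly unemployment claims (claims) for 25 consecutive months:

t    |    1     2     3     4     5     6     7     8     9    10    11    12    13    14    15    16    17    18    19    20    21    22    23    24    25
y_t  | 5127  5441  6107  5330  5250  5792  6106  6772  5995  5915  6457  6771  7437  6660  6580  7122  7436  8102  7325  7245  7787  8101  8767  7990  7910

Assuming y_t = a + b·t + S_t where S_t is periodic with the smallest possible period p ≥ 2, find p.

5

First differences y_{t+1} − y_t: 314, 666, -777, -80, 542, 314, 666, -777, -80, 542, 314, 666, …
The difference pattern repeats every 5 terms and not for any smaller step, so p = 5.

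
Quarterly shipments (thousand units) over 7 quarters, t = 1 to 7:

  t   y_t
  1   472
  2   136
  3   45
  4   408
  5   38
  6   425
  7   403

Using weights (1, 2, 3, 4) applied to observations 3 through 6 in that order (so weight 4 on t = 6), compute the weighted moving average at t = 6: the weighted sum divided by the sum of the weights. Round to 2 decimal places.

Weighted sum: 1·45 + 2·408 + 3·38 + 4·425 = 45 + 816 + 114 + 1700 = 2675
Weight total: 1 + 2 + 3 + 4 = 10
WMA = 2675 / 10 = 267.50

267.50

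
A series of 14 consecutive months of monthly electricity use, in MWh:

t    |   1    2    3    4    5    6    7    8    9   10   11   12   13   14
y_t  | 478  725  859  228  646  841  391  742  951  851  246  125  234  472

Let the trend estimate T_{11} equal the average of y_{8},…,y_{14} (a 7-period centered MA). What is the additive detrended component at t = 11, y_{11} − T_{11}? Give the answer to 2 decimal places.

-271.29

Trend T_11 = (742 + 951 + 851 + 246 + 125 + 234 + 472) / 7 = 3621/7 = 517.2857
Detrended value: 246 − 517.2857 = -271.29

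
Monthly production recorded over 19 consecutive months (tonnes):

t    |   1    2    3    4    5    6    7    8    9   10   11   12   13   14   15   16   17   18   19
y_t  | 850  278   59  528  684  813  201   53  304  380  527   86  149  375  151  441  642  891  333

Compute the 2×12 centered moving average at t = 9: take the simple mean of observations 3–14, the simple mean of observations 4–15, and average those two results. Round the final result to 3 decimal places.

350.417

Sum over 3–14: 59 + 528 + 684 + 813 + 201 + 53 + 304 + 380 + 527 + 86 + 149 + 375 = 4159
Sum over 4–15: 528 + 684 + 813 + 201 + 53 + 304 + 380 + 527 + 86 + 149 + 375 + 151 = 4251
CMA at t=9 = (4159 + 4251) / (2·12) = 8410 / 24 = 350.417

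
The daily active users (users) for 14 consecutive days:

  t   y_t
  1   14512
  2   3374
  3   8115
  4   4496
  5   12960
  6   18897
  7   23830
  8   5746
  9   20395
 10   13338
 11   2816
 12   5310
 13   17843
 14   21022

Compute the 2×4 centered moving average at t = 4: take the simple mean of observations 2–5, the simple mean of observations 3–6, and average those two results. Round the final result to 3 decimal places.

9176.625

Sum over 2–5: 3374 + 8115 + 4496 + 12960 = 28945
Sum over 3–6: 8115 + 4496 + 12960 + 18897 = 44468
CMA at t=4 = (28945 + 44468) / (2·4) = 73413 / 8 = 9176.625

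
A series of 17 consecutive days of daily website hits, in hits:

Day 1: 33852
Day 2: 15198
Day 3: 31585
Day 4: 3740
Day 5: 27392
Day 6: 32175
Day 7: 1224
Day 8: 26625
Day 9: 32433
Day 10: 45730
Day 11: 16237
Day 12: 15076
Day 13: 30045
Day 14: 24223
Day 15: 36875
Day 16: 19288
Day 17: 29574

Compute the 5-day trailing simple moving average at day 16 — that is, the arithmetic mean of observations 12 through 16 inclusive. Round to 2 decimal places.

Sum of periods 12–16: 15076 + 30045 + 24223 + 36875 + 19288 = 125507
Divide by 5: 125507 / 5 = 25101.40

25101.40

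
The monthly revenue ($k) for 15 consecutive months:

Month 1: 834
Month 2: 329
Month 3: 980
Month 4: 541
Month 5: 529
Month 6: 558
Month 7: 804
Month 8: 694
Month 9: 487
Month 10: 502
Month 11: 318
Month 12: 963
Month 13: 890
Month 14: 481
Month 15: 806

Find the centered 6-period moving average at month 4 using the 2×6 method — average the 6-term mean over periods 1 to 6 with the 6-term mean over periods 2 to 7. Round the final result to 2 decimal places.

Sum over 1–6: 834 + 329 + 980 + 541 + 529 + 558 = 3771
Sum over 2–7: 329 + 980 + 541 + 529 + 558 + 804 = 3741
CMA at t=4 = (3771 + 3741) / (2·6) = 7512 / 12 = 626.00

626.00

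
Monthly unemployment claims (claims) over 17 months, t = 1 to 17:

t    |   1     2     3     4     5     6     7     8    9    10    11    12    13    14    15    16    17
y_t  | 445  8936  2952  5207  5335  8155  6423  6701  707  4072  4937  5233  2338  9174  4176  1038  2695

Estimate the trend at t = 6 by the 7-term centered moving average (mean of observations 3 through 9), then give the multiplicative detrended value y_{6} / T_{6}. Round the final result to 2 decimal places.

Trend T_6 = (2952 + 5207 + 5335 + 8155 + 6423 + 6701 + 707) / 7 = 35480/7 = 5068.5714
Ratio to trend: 8155 / 5068.5714 = 1.61

1.61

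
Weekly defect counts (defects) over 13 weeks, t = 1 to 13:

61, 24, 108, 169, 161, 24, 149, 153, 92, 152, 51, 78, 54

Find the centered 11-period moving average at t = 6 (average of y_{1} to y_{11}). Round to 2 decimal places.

104.00

Sum of periods 1–11: 61 + 24 + 108 + 169 + 161 + 24 + 149 + 153 + 92 + 152 + 51 = 1144
Divide by 11: 1144 / 11 = 104.00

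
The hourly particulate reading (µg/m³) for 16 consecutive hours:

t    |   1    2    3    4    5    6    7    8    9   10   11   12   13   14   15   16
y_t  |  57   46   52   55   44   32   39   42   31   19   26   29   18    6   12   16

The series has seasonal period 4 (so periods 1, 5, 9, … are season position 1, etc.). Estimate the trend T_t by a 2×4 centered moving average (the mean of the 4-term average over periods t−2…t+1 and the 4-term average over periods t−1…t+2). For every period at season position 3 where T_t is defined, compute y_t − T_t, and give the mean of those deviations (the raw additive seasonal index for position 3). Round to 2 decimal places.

1.29

Season position 3 occurs at t = 3, 7, 11 (where T_t is defined).
t=3: T_3 = 50.8750; y_3 − T_3 = 52 − 50.8750 = 1.1250
t=7: T_7 = 37.6250; y_7 − T_7 = 39 − 37.6250 = 1.3750
t=11: T_11 = 24.6250; y_11 − T_11 = 26 − 24.6250 = 1.3750
Mean deviation: (1.1250 + 1.3750 + 1.3750) / 3 = 1.29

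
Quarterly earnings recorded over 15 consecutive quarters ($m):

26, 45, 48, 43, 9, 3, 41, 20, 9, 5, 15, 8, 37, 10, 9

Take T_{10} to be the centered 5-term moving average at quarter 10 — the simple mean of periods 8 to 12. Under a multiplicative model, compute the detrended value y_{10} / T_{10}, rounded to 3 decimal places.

0.439

Trend T_10 = (20 + 9 + 5 + 15 + 8) / 5 = 57/5 = 11.40000
Ratio to trend: 5 / 11.40000 = 0.439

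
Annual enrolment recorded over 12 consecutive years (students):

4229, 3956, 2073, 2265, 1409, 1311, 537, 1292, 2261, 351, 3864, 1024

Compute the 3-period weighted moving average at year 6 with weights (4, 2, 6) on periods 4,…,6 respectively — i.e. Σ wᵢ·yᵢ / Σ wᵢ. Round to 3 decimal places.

Weighted sum: 4·2265 + 2·1409 + 6·1311 = 9060 + 2818 + 7866 = 19744
Weight total: 4 + 2 + 6 = 12
WMA = 19744 / 12 = 1645.333

1645.333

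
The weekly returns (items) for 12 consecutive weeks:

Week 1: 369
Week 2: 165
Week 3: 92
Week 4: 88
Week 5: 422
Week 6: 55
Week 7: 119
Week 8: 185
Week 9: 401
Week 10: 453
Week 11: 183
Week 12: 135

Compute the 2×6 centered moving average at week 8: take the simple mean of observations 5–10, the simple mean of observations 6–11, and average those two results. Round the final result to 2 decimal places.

Sum over 5–10: 422 + 55 + 119 + 185 + 401 + 453 = 1635
Sum over 6–11: 55 + 119 + 185 + 401 + 453 + 183 = 1396
CMA at t=8 = (1635 + 1396) / (2·6) = 3031 / 12 = 252.58

252.58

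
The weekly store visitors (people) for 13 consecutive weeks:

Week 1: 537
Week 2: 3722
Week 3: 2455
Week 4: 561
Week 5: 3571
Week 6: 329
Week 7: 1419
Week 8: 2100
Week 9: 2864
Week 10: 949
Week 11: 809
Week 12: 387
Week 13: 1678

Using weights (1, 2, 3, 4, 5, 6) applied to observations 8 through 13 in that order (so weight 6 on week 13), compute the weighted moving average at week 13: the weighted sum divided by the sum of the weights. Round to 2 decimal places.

1234.00

Weighted sum: 1·2100 + 2·2864 + 3·949 + 4·809 + 5·387 + 6·1678 = 2100 + 5728 + 2847 + 3236 + 1935 + 10068 = 25914
Weight total: 1 + 2 + 3 + 4 + 5 + 6 = 21
WMA = 25914 / 21 = 1234.00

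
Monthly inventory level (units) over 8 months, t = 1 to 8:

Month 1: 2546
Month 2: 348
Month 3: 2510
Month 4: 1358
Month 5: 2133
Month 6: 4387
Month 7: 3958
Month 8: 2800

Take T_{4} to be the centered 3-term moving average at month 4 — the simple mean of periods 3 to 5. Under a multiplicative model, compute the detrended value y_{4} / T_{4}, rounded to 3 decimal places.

0.679

Trend T_4 = (2510 + 1358 + 2133) / 3 = 6001/3 = 2000.33333
Ratio to trend: 1358 / 2000.33333 = 0.679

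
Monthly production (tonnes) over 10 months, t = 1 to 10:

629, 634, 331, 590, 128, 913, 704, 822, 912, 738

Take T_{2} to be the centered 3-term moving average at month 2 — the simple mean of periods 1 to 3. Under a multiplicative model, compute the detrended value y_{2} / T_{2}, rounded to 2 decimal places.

1.19

Trend T_2 = (629 + 634 + 331) / 3 = 1594/3 = 531.3333
Ratio to trend: 634 / 531.3333 = 1.19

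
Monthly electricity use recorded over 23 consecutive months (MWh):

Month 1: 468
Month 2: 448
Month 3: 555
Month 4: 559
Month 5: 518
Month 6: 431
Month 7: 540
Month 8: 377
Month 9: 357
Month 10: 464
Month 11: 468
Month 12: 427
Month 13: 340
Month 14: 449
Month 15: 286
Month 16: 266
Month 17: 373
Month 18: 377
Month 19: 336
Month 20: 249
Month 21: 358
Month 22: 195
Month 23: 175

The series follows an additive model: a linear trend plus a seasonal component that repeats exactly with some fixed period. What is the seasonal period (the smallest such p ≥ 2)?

First differences y_{t+1} − y_t: -20, 107, 4, -41, -87, 109, -163, -20, 107, 4, -41, -87, 109, -163, -20, 107, …
The difference pattern repeats every 7 terms and not for any smaller step, so p = 7.

7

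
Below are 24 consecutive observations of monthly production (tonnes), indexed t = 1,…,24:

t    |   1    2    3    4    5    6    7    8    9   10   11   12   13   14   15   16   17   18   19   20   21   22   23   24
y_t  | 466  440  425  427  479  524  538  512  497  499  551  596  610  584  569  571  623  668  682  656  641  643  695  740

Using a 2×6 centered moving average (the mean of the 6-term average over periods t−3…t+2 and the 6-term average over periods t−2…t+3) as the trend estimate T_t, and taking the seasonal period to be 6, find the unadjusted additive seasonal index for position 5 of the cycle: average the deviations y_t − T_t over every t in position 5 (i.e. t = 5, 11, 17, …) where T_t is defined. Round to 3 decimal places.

0.833

Season position 5 occurs at t = 5, 11, 17 (where T_t is defined).
t=5: T_5 = 478.16667; y_5 − T_5 = 479 − 478.16667 = 0.83333
t=11: T_11 = 550.16667; y_11 − T_11 = 551 − 550.16667 = 0.83333
t=17: T_17 = 622.16667; y_17 − T_17 = 623 − 622.16667 = 0.83333
Mean deviation: (0.83333 + 0.83333 + 0.83333) / 3 = 0.833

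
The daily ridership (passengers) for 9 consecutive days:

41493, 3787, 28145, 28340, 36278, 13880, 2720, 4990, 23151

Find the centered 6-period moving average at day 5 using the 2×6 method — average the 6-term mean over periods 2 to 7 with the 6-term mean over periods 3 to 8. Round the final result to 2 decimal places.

18958.58

Sum over 2–7: 3787 + 28145 + 28340 + 36278 + 13880 + 2720 = 113150
Sum over 3–8: 28145 + 28340 + 36278 + 13880 + 2720 + 4990 = 114353
CMA at t=5 = (113150 + 114353) / (2·6) = 227503 / 12 = 18958.58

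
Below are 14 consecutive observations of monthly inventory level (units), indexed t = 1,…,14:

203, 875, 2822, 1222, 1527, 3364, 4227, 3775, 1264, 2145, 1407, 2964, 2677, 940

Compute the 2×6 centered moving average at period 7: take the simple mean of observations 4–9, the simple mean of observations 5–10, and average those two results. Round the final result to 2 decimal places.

Sum over 4–9: 1222 + 1527 + 3364 + 4227 + 3775 + 1264 = 15379
Sum over 5–10: 1527 + 3364 + 4227 + 3775 + 1264 + 2145 = 16302
CMA at t=7 = (15379 + 16302) / (2·6) = 31681 / 12 = 2640.08

2640.08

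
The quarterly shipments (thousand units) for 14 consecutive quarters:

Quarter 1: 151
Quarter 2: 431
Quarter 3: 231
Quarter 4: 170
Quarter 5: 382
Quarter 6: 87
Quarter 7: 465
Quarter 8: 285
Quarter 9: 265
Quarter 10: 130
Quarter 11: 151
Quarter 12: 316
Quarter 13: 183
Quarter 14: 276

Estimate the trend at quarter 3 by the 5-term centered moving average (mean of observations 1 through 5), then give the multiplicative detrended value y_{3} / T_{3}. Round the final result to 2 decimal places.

0.85

Trend T_3 = (151 + 431 + 231 + 170 + 382) / 5 = 1365/5 = 273.0000
Ratio to trend: 231 / 273.0000 = 0.85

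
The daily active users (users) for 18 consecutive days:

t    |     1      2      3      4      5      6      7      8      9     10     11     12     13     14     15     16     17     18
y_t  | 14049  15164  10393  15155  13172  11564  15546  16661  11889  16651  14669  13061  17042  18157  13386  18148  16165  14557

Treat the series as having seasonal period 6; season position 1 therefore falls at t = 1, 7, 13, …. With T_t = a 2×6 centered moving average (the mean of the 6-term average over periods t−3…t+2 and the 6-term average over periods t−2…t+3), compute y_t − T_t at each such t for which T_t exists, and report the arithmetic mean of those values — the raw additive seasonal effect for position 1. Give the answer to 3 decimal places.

Season position 1 occurs at t = 7, 13 (where T_t is defined).
t=7: T_7 = 14122.50000; y_7 − T_7 = 15546 − 14122.50000 = 1423.50000
t=13: T_13 = 15619.08333; y_13 − T_13 = 17042 − 15619.08333 = 1422.91667
Mean deviation: (1423.50000 + 1422.91667) / 2 = 1423.208

1423.208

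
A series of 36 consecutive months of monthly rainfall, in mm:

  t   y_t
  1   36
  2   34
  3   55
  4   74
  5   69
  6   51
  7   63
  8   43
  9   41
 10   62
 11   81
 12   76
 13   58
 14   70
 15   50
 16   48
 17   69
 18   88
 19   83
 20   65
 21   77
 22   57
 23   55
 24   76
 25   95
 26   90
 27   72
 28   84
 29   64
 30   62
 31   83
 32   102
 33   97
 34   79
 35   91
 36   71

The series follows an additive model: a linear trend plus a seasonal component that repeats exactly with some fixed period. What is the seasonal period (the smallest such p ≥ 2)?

First differences y_{t+1} − y_t: -2, 21, 19, -5, -18, 12, -20, -2, 21, 19, -5, -18, 12, -20, -2, 21, …
The difference pattern repeats every 7 terms and not for any smaller step, so p = 7.

7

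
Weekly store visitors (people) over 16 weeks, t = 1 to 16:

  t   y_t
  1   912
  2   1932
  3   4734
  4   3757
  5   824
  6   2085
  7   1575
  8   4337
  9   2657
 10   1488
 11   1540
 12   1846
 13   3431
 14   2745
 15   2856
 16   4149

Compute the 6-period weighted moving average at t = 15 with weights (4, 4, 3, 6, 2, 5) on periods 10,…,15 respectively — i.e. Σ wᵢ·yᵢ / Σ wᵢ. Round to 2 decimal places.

Weighted sum: 4·1488 + 4·1540 + 3·1846 + 6·3431 + 2·2745 + 5·2856 = 5952 + 6160 + 5538 + 20586 + 5490 + 14280 = 58006
Weight total: 4 + 4 + 3 + 6 + 2 + 5 = 24
WMA = 58006 / 24 = 2416.92

2416.92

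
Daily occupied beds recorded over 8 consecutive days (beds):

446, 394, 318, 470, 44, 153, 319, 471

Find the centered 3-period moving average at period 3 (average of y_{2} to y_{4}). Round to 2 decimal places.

394.00

Sum of periods 2–4: 394 + 318 + 470 = 1182
Divide by 3: 1182 / 3 = 394.00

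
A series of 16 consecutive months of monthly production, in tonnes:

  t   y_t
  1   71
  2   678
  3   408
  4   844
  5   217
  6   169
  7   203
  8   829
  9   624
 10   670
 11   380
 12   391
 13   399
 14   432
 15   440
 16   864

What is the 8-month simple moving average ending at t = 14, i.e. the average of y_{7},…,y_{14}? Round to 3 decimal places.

Sum of periods 7–14: 203 + 829 + 624 + 670 + 380 + 391 + 399 + 432 = 3928
Divide by 8: 3928 / 8 = 491.000

491.000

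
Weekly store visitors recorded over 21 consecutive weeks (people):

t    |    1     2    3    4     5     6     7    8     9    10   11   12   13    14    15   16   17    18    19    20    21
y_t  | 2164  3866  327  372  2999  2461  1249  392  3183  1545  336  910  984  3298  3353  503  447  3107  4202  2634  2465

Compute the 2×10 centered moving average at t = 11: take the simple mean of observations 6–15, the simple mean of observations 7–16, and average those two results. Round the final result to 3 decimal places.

Sum over 6–15: 2461 + 1249 + 392 + 3183 + 1545 + 336 + 910 + 984 + 3298 + 3353 = 17711
Sum over 7–16: 1249 + 392 + 3183 + 1545 + 336 + 910 + 984 + 3298 + 3353 + 503 = 15753
CMA at t=11 = (17711 + 15753) / (2·10) = 33464 / 20 = 1673.200

1673.200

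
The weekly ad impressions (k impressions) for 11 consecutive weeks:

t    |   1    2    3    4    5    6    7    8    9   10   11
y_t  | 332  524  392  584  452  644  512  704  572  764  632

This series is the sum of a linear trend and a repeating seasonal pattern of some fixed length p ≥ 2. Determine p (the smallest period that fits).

First differences y_{t+1} − y_t: 192, -132, 192, -132, 192, -132, …
The difference pattern repeats every 2 terms and not for any smaller step, so p = 2.

2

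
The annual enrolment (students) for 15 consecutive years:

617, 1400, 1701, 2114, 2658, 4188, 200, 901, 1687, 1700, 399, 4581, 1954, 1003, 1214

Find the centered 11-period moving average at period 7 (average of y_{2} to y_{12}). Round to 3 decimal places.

1957.182

Sum of periods 2–12: 1400 + 1701 + 2114 + 2658 + 4188 + 200 + 901 + 1687 + 1700 + 399 + 4581 = 21529
Divide by 11: 21529 / 11 = 1957.182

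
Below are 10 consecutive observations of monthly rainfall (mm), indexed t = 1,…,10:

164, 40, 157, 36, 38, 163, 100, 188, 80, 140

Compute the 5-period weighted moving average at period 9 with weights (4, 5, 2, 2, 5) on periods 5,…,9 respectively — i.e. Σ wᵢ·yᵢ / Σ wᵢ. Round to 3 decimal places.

107.944

Weighted sum: 4·38 + 5·163 + 2·100 + 2·188 + 5·80 = 152 + 815 + 200 + 376 + 400 = 1943
Weight total: 4 + 5 + 2 + 2 + 5 = 18
WMA = 1943 / 18 = 107.944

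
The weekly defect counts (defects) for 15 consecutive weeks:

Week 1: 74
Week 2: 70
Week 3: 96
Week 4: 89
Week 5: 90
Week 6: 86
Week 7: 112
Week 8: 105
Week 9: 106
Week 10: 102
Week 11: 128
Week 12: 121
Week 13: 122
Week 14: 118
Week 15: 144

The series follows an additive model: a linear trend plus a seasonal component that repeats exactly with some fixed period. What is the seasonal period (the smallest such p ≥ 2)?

4

First differences y_{t+1} − y_t: -4, 26, -7, 1, -4, 26, -7, 1, -4, 26, …
The difference pattern repeats every 4 terms and not for any smaller step, so p = 4.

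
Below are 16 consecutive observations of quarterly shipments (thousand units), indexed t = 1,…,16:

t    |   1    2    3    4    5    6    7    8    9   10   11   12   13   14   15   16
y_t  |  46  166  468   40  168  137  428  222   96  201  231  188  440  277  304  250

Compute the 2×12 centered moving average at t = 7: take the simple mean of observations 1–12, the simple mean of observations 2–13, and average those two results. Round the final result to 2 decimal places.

Sum over 1–12: 46 + 166 + 468 + 40 + 168 + 137 + 428 + 222 + 96 + 201 + 231 + 188 = 2391
Sum over 2–13: 166 + 468 + 40 + 168 + 137 + 428 + 222 + 96 + 201 + 231 + 188 + 440 = 2785
CMA at t=7 = (2391 + 2785) / (2·12) = 5176 / 24 = 215.67

215.67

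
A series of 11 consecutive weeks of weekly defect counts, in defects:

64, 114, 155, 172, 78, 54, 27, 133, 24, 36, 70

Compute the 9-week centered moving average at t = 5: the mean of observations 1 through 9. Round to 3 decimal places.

Sum of periods 1–9: 64 + 114 + 155 + 172 + 78 + 54 + 27 + 133 + 24 = 821
Divide by 9: 821 / 9 = 91.222

91.222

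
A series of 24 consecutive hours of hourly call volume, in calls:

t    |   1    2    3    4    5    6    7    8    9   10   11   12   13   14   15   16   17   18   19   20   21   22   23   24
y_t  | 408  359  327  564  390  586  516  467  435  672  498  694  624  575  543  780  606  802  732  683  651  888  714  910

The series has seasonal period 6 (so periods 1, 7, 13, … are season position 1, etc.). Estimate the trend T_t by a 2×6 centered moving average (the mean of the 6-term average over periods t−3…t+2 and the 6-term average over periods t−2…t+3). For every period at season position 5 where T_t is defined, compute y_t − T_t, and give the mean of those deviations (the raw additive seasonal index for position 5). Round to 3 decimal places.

-76.000

Season position 5 occurs at t = 5, 11, 17 (where T_t is defined).
t=5: T_5 = 466.00000; y_5 − T_5 = 390 − 466.00000 = -76.00000
t=11: T_11 = 574.00000; y_11 − T_11 = 498 − 574.00000 = -76.00000
t=17: T_17 = 682.00000; y_17 − T_17 = 606 − 682.00000 = -76.00000
Mean deviation: (-76.00000 + -76.00000 + -76.00000) / 3 = -76.000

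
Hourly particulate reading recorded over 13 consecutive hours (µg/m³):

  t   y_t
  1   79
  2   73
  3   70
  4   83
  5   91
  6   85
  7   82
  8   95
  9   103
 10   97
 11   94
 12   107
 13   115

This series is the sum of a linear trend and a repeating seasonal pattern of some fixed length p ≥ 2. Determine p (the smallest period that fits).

First differences y_{t+1} − y_t: -6, -3, 13, 8, -6, -3, 13, 8, -6, -3, …
The difference pattern repeats every 4 terms and not for any smaller step, so p = 4.

4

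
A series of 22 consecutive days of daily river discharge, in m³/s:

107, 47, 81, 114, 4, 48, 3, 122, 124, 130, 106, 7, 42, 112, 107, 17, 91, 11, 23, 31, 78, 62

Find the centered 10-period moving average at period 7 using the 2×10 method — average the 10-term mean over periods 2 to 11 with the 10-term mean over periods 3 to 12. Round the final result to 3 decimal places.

75.900

Sum over 2–11: 47 + 81 + 114 + 4 + 48 + 3 + 122 + 124 + 130 + 106 = 779
Sum over 3–12: 81 + 114 + 4 + 48 + 3 + 122 + 124 + 130 + 106 + 7 = 739
CMA at t=7 = (779 + 739) / (2·10) = 1518 / 20 = 75.900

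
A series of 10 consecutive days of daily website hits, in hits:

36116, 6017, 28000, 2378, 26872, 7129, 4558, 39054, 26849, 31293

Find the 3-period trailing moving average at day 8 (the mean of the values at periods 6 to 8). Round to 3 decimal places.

Sum of periods 6–8: 7129 + 4558 + 39054 = 50741
Divide by 3: 50741 / 3 = 16913.667

16913.667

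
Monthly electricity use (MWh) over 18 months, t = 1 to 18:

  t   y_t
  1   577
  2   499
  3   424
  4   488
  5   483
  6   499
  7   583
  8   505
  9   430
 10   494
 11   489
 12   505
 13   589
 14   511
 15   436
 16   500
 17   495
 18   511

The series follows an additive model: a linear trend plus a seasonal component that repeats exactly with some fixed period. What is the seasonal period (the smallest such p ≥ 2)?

6

First differences y_{t+1} − y_t: -78, -75, 64, -5, 16, 84, -78, -75, 64, -5, 16, 84, -78, -75, …
The difference pattern repeats every 6 terms and not for any smaller step, so p = 6.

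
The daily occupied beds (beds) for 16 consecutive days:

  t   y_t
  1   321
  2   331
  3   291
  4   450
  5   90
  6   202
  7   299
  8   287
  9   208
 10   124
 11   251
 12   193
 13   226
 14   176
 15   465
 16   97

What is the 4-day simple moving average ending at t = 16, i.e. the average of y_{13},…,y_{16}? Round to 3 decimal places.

241.000

Sum of periods 13–16: 226 + 176 + 465 + 97 = 964
Divide by 4: 964 / 4 = 241.000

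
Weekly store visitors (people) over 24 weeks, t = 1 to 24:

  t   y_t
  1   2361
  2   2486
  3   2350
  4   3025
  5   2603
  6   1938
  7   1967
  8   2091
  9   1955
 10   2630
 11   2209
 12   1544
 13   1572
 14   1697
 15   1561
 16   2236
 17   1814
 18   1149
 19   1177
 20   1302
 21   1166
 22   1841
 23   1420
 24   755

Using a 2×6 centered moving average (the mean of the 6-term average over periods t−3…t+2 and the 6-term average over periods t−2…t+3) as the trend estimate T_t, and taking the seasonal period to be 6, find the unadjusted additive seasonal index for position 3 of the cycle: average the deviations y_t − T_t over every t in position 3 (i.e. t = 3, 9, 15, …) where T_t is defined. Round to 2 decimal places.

-143.64

Season position 3 occurs at t = 9, 15, 21 (where T_t is defined).
t=9: T_9 = 2098.8333; y_9 − T_9 = 1955 − 2098.8333 = -143.8333
t=15: T_15 = 1704.4167; y_15 − T_15 = 1561 − 1704.4167 = -143.4167
t=21: T_21 = 1309.6667; y_21 − T_21 = 1166 − 1309.6667 = -143.6667
Mean deviation: (-143.8333 + -143.4167 + -143.6667) / 3 = -143.64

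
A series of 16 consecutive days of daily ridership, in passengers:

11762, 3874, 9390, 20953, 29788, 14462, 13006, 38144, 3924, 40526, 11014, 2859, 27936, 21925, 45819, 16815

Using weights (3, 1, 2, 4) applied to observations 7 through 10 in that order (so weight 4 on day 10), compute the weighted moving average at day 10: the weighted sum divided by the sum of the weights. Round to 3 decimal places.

24711.400

Weighted sum: 3·13006 + 1·38144 + 2·3924 + 4·40526 = 39018 + 38144 + 7848 + 162104 = 247114
Weight total: 3 + 1 + 2 + 4 = 10
WMA = 247114 / 10 = 24711.400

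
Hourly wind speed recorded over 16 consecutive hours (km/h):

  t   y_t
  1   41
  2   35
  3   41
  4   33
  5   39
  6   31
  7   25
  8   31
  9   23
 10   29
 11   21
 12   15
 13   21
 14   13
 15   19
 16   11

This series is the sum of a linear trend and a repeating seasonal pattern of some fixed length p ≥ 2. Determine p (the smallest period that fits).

5

First differences y_{t+1} − y_t: -6, 6, -8, 6, -8, -6, 6, -8, 6, -8, -6, 6, …
The difference pattern repeats every 5 terms and not for any smaller step, so p = 5.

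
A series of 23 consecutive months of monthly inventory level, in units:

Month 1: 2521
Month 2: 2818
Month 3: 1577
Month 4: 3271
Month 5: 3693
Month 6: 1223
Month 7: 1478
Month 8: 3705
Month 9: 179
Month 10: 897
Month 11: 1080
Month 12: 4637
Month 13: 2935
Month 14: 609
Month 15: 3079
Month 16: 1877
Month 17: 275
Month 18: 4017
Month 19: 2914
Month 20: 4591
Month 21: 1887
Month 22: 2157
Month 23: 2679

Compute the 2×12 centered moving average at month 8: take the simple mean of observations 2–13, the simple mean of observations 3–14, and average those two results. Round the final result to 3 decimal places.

2199.042

Sum over 2–13: 2818 + 1577 + 3271 + 3693 + 1223 + 1478 + 3705 + 179 + 897 + 1080 + 4637 + 2935 = 27493
Sum over 3–14: 1577 + 3271 + 3693 + 1223 + 1478 + 3705 + 179 + 897 + 1080 + 4637 + 2935 + 609 = 25284
CMA at t=8 = (27493 + 25284) / (2·12) = 52777 / 24 = 2199.042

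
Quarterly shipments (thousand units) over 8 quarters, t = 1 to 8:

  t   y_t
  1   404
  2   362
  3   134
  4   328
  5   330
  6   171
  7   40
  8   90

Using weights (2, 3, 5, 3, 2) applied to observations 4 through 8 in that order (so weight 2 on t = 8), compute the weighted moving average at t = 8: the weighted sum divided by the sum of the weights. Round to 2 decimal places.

186.73

Weighted sum: 2·328 + 3·330 + 5·171 + 3·40 + 2·90 = 656 + 990 + 855 + 120 + 180 = 2801
Weight total: 2 + 3 + 5 + 3 + 2 = 15
WMA = 2801 / 15 = 186.73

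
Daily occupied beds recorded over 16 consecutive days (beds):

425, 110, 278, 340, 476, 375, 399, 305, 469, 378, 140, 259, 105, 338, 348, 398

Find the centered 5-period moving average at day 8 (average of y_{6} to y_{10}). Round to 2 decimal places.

385.20

Sum of periods 6–10: 375 + 399 + 305 + 469 + 378 = 1926
Divide by 5: 1926 / 5 = 385.20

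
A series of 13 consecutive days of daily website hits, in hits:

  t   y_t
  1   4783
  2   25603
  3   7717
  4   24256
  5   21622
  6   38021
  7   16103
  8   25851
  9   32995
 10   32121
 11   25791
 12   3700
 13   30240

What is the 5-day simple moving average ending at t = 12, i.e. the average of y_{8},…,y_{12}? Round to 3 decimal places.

Sum of periods 8–12: 25851 + 32995 + 32121 + 25791 + 3700 = 120458
Divide by 5: 120458 / 5 = 24091.600

24091.600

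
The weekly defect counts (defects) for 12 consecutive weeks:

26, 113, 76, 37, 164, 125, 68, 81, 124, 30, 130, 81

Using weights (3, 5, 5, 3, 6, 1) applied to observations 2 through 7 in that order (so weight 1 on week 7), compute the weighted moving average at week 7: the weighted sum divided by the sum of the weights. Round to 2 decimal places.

Weighted sum: 3·113 + 5·76 + 5·37 + 3·164 + 6·125 + 1·68 = 339 + 380 + 185 + 492 + 750 + 68 = 2214
Weight total: 3 + 5 + 5 + 3 + 6 + 1 = 23
WMA = 2214 / 23 = 96.26

96.26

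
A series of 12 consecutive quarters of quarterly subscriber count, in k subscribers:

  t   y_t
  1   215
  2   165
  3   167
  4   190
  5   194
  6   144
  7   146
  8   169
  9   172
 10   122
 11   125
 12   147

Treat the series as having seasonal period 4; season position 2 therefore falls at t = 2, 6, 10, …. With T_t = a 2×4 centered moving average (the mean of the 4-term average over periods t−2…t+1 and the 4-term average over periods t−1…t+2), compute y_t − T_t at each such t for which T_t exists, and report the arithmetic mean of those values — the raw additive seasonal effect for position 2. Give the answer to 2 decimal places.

-22.06

Season position 2 occurs at t = 6, 10 (where T_t is defined).
t=6: T_6 = 165.8750; y_6 − T_6 = 144 − 165.8750 = -21.8750
t=10: T_10 = 144.2500; y_10 − T_10 = 122 − 144.2500 = -22.2500
Mean deviation: (-21.8750 + -22.2500) / 2 = -22.06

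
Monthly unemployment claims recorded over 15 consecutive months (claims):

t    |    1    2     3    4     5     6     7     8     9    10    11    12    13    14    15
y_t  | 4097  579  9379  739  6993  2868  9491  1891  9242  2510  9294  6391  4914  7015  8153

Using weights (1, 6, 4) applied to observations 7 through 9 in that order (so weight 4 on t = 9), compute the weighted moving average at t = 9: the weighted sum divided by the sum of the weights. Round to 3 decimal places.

5255.000

Weighted sum: 1·9491 + 6·1891 + 4·9242 = 9491 + 11346 + 36968 = 57805
Weight total: 1 + 6 + 4 = 11
WMA = 57805 / 11 = 5255.000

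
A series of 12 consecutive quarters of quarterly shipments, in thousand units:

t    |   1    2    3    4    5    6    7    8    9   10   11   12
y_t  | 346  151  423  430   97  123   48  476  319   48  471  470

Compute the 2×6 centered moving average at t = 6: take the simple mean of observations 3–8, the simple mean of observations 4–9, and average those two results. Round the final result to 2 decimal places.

257.50

Sum over 3–8: 423 + 430 + 97 + 123 + 48 + 476 = 1597
Sum over 4–9: 430 + 97 + 123 + 48 + 476 + 319 = 1493
CMA at t=6 = (1597 + 1493) / (2·6) = 3090 / 12 = 257.50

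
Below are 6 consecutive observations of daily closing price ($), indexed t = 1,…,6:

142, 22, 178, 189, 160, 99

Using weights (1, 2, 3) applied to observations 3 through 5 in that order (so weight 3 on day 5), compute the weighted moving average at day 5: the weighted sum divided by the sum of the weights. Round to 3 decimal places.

172.667

Weighted sum: 1·178 + 2·189 + 3·160 = 178 + 378 + 480 = 1036
Weight total: 1 + 2 + 3 = 6
WMA = 1036 / 6 = 172.667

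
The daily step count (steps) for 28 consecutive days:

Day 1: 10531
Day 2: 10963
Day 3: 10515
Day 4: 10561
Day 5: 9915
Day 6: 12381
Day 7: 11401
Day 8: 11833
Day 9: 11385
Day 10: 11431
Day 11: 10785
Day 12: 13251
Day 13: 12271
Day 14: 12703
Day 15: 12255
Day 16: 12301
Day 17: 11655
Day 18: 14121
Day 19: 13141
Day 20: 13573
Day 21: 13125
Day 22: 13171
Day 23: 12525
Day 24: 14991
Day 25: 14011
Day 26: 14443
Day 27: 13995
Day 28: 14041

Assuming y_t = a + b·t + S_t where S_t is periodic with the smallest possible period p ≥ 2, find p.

6

First differences y_{t+1} − y_t: 432, -448, 46, -646, 2466, -980, 432, -448, 46, -646, 2466, -980, 432, -448, …
The difference pattern repeats every 6 terms and not for any smaller step, so p = 6.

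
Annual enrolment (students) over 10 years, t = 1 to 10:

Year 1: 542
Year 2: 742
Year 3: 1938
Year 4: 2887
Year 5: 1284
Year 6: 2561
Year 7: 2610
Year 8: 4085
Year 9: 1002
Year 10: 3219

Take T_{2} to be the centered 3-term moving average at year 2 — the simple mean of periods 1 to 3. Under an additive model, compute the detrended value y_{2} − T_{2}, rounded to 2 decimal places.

Trend T_2 = (542 + 742 + 1938) / 3 = 3222/3 = 1074.0000
Detrended value: 742 − 1074.0000 = -332.00

-332.00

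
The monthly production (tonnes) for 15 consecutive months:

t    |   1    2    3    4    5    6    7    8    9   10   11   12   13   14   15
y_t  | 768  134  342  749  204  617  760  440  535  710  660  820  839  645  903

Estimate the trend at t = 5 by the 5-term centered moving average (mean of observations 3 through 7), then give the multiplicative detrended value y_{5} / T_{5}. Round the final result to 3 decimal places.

0.382

Trend T_5 = (342 + 749 + 204 + 617 + 760) / 5 = 2672/5 = 534.40000
Ratio to trend: 204 / 534.40000 = 0.382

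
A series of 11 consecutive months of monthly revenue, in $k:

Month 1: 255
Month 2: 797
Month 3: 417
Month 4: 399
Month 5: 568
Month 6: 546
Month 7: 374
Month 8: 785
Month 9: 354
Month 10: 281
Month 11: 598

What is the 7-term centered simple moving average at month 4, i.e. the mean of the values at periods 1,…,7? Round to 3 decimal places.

Sum of periods 1–7: 255 + 797 + 417 + 399 + 568 + 546 + 374 = 3356
Divide by 7: 3356 / 7 = 479.429

479.429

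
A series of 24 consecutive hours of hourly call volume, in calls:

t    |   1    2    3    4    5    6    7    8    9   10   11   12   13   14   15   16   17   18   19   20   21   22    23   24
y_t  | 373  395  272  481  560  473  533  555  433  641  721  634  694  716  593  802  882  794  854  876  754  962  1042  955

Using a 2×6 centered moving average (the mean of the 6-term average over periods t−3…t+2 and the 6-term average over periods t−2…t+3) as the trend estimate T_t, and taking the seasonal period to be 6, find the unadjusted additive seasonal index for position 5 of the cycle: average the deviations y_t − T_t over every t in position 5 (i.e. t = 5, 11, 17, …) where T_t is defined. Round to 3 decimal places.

94.694

Season position 5 occurs at t = 5, 11, 17 (where T_t is defined).
t=5: T_5 = 465.66667; y_5 − T_5 = 560 − 465.66667 = 94.33333
t=11: T_11 = 626.41667; y_11 − T_11 = 721 − 626.41667 = 94.58333
t=17: T_17 = 786.83333; y_17 − T_17 = 882 − 786.83333 = 95.16667
Mean deviation: (94.33333 + 94.58333 + 95.16667) / 3 = 94.694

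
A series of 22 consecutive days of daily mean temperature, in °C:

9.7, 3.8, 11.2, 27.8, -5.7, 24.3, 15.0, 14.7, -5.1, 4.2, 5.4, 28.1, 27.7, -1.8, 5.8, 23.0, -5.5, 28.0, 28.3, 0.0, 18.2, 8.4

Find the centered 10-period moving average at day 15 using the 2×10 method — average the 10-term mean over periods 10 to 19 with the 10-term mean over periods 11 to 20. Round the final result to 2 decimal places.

Sum over 10–19: 4.2 + 5.4 + 28.1 + 27.7 + (-1.8) + 5.8 + 23.0 + (-5.5) + 28.0 + 28.3 = 143.2
Sum over 11–20: 5.4 + 28.1 + 27.7 + (-1.8) + 5.8 + 23.0 + (-5.5) + 28.0 + 28.3 + 0.0 = 139.0
CMA at t=15 = (143.2 + 139.0) / (2·10) = 282.2 / 20 = 14.11

14.11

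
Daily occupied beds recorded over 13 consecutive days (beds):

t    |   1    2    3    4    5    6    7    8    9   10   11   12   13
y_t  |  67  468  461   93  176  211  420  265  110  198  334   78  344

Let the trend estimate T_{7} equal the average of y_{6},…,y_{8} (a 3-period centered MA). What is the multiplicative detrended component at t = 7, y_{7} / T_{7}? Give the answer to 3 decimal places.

Trend T_7 = (211 + 420 + 265) / 3 = 896/3 = 298.66667
Ratio to trend: 420 / 298.66667 = 1.406

1.406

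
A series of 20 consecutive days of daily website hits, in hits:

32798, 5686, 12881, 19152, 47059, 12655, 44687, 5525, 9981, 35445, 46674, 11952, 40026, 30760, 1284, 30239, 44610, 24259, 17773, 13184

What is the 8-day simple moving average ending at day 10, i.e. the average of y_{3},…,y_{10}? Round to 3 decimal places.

23423.125

Sum of periods 3–10: 12881 + 19152 + 47059 + 12655 + 44687 + 5525 + 9981 + 35445 = 187385
Divide by 8: 187385 / 8 = 23423.125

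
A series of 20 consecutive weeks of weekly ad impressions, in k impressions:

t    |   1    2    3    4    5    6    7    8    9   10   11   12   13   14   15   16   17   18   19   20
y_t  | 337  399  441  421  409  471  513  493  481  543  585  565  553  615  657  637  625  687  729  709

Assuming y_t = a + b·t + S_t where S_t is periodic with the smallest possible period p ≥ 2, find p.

First differences y_{t+1} − y_t: 62, 42, -20, -12, 62, 42, -20, -12, 62, 42, …
The difference pattern repeats every 4 terms and not for any smaller step, so p = 4.

4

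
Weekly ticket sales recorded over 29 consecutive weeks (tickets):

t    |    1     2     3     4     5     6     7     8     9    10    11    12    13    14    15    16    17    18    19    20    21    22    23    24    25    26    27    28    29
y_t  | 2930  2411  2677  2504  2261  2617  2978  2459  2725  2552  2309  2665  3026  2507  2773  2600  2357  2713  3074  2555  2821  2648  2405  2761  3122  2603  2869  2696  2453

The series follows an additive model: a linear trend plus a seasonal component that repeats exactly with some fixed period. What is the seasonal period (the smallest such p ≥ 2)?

First differences y_{t+1} − y_t: -519, 266, -173, -243, 356, 361, -519, 266, -173, -243, 356, 361, -519, 266, …
The difference pattern repeats every 6 terms and not for any smaller step, so p = 6.

6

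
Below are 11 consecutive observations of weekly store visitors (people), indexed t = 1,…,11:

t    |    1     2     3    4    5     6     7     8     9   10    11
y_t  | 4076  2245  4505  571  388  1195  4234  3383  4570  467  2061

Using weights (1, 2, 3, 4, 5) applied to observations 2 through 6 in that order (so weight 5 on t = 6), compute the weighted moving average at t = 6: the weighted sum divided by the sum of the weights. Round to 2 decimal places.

1366.33

Weighted sum: 1·2245 + 2·4505 + 3·571 + 4·388 + 5·1195 = 2245 + 9010 + 1713 + 1552 + 5975 = 20495
Weight total: 1 + 2 + 3 + 4 + 5 = 15
WMA = 20495 / 15 = 1366.33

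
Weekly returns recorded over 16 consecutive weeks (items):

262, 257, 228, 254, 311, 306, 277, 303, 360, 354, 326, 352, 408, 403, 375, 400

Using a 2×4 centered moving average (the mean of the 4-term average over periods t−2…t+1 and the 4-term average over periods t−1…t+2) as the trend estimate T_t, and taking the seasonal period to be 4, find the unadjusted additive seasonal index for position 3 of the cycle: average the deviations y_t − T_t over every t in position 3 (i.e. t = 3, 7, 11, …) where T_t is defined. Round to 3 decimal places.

-28.250

Season position 3 occurs at t = 3, 7, 11 (where T_t is defined).
t=3: T_3 = 256.37500; y_3 − T_3 = 228 − 256.37500 = -28.37500
t=7: T_7 = 305.37500; y_7 − T_7 = 277 − 305.37500 = -28.37500
t=11: T_11 = 354.00000; y_11 − T_11 = 326 − 354.00000 = -28.00000
Mean deviation: (-28.37500 + -28.37500 + -28.00000) / 3 = -28.250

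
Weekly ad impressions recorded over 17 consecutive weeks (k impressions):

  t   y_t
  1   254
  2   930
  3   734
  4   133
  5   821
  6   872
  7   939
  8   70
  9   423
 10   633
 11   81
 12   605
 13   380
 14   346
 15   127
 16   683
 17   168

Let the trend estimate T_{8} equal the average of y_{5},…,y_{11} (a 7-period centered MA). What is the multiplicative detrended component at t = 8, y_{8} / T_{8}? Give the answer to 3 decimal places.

0.128

Trend T_8 = (821 + 872 + 939 + 70 + 423 + 633 + 81) / 7 = 3839/7 = 548.42857
Ratio to trend: 70 / 548.42857 = 0.128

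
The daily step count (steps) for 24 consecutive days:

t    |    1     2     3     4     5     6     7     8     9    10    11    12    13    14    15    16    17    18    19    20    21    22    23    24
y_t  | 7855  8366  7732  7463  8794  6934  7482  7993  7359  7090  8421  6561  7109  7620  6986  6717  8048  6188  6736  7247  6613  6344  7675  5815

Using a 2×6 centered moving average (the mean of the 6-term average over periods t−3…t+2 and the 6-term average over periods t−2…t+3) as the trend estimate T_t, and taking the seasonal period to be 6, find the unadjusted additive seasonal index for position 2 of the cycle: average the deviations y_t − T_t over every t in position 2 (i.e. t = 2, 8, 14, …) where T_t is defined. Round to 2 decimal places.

Season position 2 occurs at t = 8, 14, 20 (where T_t is defined).
t=8: T_8 = 7577.5833; y_8 − T_8 = 7993 − 7577.5833 = 415.4167
t=14: T_14 = 7204.5833; y_14 − T_14 = 7620 − 7204.5833 = 415.4167
t=20: T_20 = 6831.5833; y_20 − T_20 = 7247 − 6831.5833 = 415.4167
Mean deviation: (415.4167 + 415.4167 + 415.4167) / 3 = 415.42

415.42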